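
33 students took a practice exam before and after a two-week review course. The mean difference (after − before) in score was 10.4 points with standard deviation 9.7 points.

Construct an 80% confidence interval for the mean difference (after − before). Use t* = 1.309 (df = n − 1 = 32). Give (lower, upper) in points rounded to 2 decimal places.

(8.19, 12.61)

Paired design: SE = s_d/√n = 9.7/√33 = 1.6886.
t* = 1.309; margin of error = 1.309 × 1.6886 = 2.2104.
10.4 ± 2.2104 → (8.19, 12.61).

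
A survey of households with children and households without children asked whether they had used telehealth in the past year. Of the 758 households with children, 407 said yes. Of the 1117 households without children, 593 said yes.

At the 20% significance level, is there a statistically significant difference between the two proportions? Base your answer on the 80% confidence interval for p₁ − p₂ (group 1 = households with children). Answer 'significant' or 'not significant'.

p̂₁ = 407/758 = 0.5369 and p̂₂ = 593/1117 = 0.5309.
SE₁ = √(p̂₁(1−p̂₁)/n₁) = √(0.5369·0.4631/758) = 0.01811; SE₂ = √(0.5309·0.4691/1117) = 0.01493.
Independent samples: SE of the difference = √(SE₁² + SE₂²) = √(0.0003279721 + 0.0002229049) = 0.02347.
z* for 80% confidence is 1.282, so the margin of error is 1.282 × 0.02347 = 0.03009.
Point estimate p̂₁ − p̂₂ = 0.5369 − 0.5309 = 0.0060.
0.0060 ± 0.03009 → (-0.02409, 0.03609).
The interval (-0.02409, 0.03609) contains 0, so the difference is not significant.

not significant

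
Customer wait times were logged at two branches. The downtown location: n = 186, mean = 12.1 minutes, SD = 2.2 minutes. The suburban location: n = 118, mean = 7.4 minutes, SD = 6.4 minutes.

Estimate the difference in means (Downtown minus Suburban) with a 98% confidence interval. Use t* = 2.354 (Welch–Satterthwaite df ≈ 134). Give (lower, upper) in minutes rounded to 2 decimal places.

Per-group SEs: s₁/√n₁ = 2.2/√186 = 0.1613, s₂/√n₂ = 6.4/√118 = 0.5892.
Unpooled SE of the difference: √(0.02601769 + 0.34715664) = 0.6109.
Margin of error = t* · SE = 2.354 × 0.6109 = 1.4381.
x̄₁ − x̄₂ = 12.1 − 7.4 = 4.7000.
CI: 4.7000 ± 1.4381 = (3.26, 6.14).

(3.26, 6.14)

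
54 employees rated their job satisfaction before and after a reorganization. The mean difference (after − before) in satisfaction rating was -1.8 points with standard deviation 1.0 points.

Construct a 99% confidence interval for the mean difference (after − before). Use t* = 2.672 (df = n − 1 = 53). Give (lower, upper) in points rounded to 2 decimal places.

(-2.16, -1.44)

This is a matched-pairs design, so SE = s_d/√n = 1.0/√54 = 0.1361.
Margin = 2.672 × 0.1361 = 0.3637; the interval is -1.8 ± 0.3637 = (-2.16, -1.44).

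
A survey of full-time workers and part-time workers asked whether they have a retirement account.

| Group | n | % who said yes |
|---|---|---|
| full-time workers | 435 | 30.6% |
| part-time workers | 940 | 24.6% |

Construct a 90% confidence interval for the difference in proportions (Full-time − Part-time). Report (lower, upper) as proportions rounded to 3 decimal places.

The two standard errors are √(0.3060×0.6940/435) = 0.02210 and √(0.2460×0.7540/940) = 0.01405.
Because the samples are independent, SE_diff = √(0.02210² + 0.01405²) = 0.02619.
Using z* = 1.645 for 90%, ME = 1.645 × 0.02619 = 0.04308.
p̂₁ − p̂₂ = 0.0600; interval 0.0600 ± 0.04308 gives (0.017, 0.103).

(0.017, 0.103)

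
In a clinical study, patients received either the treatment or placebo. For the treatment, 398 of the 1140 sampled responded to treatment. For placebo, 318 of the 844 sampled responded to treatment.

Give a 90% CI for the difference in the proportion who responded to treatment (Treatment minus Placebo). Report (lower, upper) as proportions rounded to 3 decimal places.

First, p̂₁ = 398/1140 = 0.3491; p̂₂ = 318/844 = 0.3768.
The two standard errors are √(0.3491×0.6509/1140) = 0.01412 and √(0.3768×0.6232/844) = 0.01668.
Because the samples are independent, SE_diff = √(0.01412² + 0.01668²) = 0.02185.
Using z* = 1.645 for 90%, ME = 1.645 × 0.02185 = 0.03594.
p̂₁ − p̂₂ = -0.0277; interval -0.0277 ± 0.03594 gives (-0.064, 0.008).

(-0.064, 0.008)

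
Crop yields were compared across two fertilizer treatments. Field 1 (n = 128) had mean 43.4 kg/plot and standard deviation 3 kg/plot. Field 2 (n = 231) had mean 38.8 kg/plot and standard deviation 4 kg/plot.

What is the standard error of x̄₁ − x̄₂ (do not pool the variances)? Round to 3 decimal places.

0.374

SE₁ = s₁/√n₁ = 3/√128 = 0.2652; SE₂ = 4/√231 = 0.2632.
Independent samples, unequal variances: SE_diff = √(SE₁² + SE₂²) = √(0.07033104 + 0.06927424) = 0.3736.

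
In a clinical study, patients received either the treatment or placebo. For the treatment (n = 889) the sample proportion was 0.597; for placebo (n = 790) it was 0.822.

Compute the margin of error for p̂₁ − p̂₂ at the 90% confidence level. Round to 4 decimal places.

0.0351

SE₁ = √(p̂₁(1−p̂₁)/n₁) = √(0.5970·0.4030/889) = 0.01645; SE₂ = √(0.8220·0.1780/790) = 0.01361.
Independent samples: SE of the difference = √(SE₁² + SE₂²) = √(0.0002706025 + 0.0001852321) = 0.02135.
z* for 90% confidence is 1.645, so the margin of error is 1.645 × 0.02135 = 0.03512.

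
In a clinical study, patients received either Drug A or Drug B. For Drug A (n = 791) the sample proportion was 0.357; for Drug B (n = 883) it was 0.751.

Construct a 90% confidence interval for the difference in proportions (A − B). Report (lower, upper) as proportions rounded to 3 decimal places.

SE₁ = √(p̂₁(1−p̂₁)/n₁) = √(0.3570·0.6430/791) = 0.01704; SE₂ = √(0.7510·0.2490/883) = 0.01455.
Independent samples: SE of the difference = √(SE₁² + SE₂²) = √(0.0002903616 + 0.0002117025) = 0.02241.
z* for 90% confidence is 1.645, so the margin of error is 1.645 × 0.02241 = 0.03686.
Point estimate p̂₁ − p̂₂ = 0.3570 − 0.7510 = -0.3940.
-0.3940 ± 0.03686 → (-0.431, -0.357).

(-0.431, -0.357)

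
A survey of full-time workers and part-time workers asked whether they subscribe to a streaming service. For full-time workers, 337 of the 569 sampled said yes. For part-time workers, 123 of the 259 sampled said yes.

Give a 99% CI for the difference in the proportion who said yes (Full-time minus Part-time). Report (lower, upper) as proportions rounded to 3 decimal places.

(0.021, 0.213)

First, p̂₁ = 337/569 = 0.5923; p̂₂ = 123/259 = 0.4749.
The two standard errors are √(0.5923×0.4077/569) = 0.02060 and √(0.4749×0.5251/259) = 0.03103.
Because the samples are independent, SE_diff = √(0.02060² + 0.03103²) = 0.03725.
Using z* = 2.576 for 99%, ME = 2.576 × 0.03725 = 0.09596.
p̂₁ − p̂₂ = 0.1174; interval 0.1174 ± 0.09596 gives (0.021, 0.213).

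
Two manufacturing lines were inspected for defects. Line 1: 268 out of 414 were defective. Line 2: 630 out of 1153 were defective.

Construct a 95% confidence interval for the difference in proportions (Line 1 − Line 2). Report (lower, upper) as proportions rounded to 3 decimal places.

First, p̂₁ = 268/414 = 0.6473; p̂₂ = 630/1153 = 0.5464.
The two standard errors are √(0.6473×0.3527/414) = 0.02348 and √(0.5464×0.4536/1153) = 0.01466.
Because the samples are independent, SE_diff = √(0.02348² + 0.01466²) = 0.02768.
Using z* = 1.960 for 95%, ME = 1.960 × 0.02768 = 0.05425.
p̂₁ − p̂₂ = 0.1009; interval 0.1009 ± 0.05425 gives (0.047, 0.155).

(0.047, 0.155)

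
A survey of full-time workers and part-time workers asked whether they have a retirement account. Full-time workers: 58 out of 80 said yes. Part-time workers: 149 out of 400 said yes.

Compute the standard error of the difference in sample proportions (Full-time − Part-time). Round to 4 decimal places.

Sample proportions: 58/80 = 0.7250, 149/400 = 0.3725.
Each SE is √(p̂(1−p̂)/n): √(0.7250·0.2750/80) = 0.04992 and √(0.3725·0.6275/400) = 0.02417.
SE(p̂₁ − p̂₂) = √(SE₁² + SE₂²) = √(0.0024920064 + 0.0005841889) = 0.05546, since the two samples are independent.

0.0555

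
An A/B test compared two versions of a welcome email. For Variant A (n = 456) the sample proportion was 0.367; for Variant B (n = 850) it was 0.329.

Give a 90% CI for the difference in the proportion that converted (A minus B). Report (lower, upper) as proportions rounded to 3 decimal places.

Each SE is √(p̂(1−p̂)/n): √(0.3670·0.6330/456) = 0.02257 and √(0.3290·0.6710/850) = 0.01612.
SE(p̂₁ − p̂₂) = √(SE₁² + SE₂²) = √(0.0005094049 + 0.0002598544) = 0.02774, since the two samples are independent.
At 90% confidence z* = 1.645; margin = 1.645 × 0.02774 = 0.04563.
The difference is 0.3670 − 0.3290 = 0.0380, so the interval is 0.0380 ± 0.04563 = (-0.008, 0.084).

(-0.008, 0.084)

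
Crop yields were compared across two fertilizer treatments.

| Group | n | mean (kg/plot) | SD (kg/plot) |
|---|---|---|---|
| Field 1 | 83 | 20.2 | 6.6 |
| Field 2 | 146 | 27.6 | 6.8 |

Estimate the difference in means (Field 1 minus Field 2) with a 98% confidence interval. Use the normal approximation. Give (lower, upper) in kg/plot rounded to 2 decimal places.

Per-group SEs: s₁/√n₁ = 6.6/√83 = 0.7244, s₂/√n₂ = 6.8/√146 = 0.5628.
Unpooled SE of the difference: √(0.52475536 + 0.31674384) = 0.9173.
Margin of error = z* · SE = 2.326 × 0.9173 = 2.1336.
x̄₁ − x̄₂ = 20.2 − 27.6 = -7.4000.
CI: -7.4000 ± 2.1336 = (-9.53, -5.27).

(-9.53, -5.27)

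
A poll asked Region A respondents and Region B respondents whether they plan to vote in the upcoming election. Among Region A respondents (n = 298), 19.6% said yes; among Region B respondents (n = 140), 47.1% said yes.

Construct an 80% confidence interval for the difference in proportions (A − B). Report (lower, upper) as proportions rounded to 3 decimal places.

(-0.337, -0.213)

Each SE is √(p̂(1−p̂)/n): √(0.1960·0.8040/298) = 0.02300 and √(0.4710·0.5290/140) = 0.04219.
SE(p̂₁ − p̂₂) = √(SE₁² + SE₂²) = √(0.000529 + 0.0017799961) = 0.04805, since the two samples are independent.
At 80% confidence z* = 1.282; margin = 1.282 × 0.04805 = 0.06160.
The difference is 0.1960 − 0.4710 = -0.2750, so the interval is -0.2750 ± 0.06160 = (-0.337, -0.213).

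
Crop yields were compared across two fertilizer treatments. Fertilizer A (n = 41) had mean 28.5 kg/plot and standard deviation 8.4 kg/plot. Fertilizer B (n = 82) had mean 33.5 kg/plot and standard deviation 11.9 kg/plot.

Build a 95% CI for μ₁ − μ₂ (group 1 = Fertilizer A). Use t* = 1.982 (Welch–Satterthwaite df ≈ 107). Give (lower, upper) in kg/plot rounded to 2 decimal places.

Standard errors of each mean: 8.4/√41 = 1.3119 and 11.9/√82 = 1.3141.
SE(x̄₁ − x̄₂) = √(1.3119² + 1.3141²) = 1.8569 for independent samples with unequal variances.
With t* = 1.982, the margin is 1.982 × 1.8569 = 3.6804.
x̄₁ − x̄₂ = 28.5 − 33.5 = -5.0000; the interval is -5.0000 ± 3.6804 = (-8.68, -1.32).

(-8.68, -1.32)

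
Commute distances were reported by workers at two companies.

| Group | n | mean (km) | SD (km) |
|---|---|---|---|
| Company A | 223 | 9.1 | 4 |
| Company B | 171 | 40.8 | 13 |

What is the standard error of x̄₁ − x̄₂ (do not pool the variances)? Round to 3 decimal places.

1.030

SE₁ = s₁/√n₁ = 4/√223 = 0.2679; SE₂ = 13/√171 = 0.9941.
Independent samples, unequal variances: SE_diff = √(SE₁² + SE₂²) = √(0.07177041 + 0.98823481) = 1.0296.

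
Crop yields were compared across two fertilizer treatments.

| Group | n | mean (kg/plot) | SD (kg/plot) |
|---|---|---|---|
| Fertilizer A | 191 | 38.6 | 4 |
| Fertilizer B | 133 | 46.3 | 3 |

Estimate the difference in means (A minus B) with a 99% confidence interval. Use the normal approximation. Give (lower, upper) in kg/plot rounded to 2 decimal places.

(-8.70, -6.70)

SE₁ = s₁/√n₁ = 4/√191 = 0.2894; SE₂ = 3/√133 = 0.2601.
Independent samples, unequal variances: SE_diff = √(SE₁² + SE₂²) = √(0.08375236 + 0.06765201) = 0.3891.
z* = 2.576, so margin of error = 2.576 × 0.3891 = 1.0023.
Difference in means = 38.6 − 46.3 = -7.7000.
-7.7000 ± 1.0023 → (-8.70, -6.70).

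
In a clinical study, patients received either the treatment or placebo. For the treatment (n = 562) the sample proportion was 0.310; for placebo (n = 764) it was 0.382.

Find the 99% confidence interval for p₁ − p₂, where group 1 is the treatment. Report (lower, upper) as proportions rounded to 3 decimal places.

(-0.140, -0.004)

The two standard errors are √(0.3100×0.6900/562) = 0.01951 and √(0.3820×0.6180/764) = 0.01758.
Because the samples are independent, SE_diff = √(0.01951² + 0.01758²) = 0.02626.
Using z* = 2.576 for 99%, ME = 2.576 × 0.02626 = 0.06765.
p̂₁ − p̂₂ = -0.0720; interval -0.0720 ± 0.06765 gives (-0.140, -0.004).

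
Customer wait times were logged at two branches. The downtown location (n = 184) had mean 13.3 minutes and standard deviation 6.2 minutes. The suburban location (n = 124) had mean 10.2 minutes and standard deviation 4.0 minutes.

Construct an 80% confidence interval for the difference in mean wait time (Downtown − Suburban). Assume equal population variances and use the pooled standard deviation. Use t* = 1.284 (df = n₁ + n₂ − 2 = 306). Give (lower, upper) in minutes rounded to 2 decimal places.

Pooled variance s_p² = [183·6.2² + 123·4.0²] / (184+124−2) = 29.4200, so s_p = 5.4240.
SE_diff = s_p·√(1/n₁ + 1/n₂) = 5.4240·√(1/184 + 1/124) = 0.6302.
t* = 1.284; margin = 1.284 × 0.6302 = 0.8092.
Difference = 13.3 − 10.2 = 3.1000.
3.1000 ± 0.8092 → (2.29, 3.91).

(2.29, 3.91)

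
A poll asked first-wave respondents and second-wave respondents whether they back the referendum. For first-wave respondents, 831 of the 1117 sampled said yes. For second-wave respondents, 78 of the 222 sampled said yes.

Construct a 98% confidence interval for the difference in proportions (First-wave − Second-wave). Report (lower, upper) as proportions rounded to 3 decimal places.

First, p̂₁ = 831/1117 = 0.7440; p̂₂ = 78/222 = 0.3514.
The two standard errors are √(0.7440×0.2560/1117) = 0.01306 and √(0.3514×0.6486/222) = 0.03204.
Because the samples are independent, SE_diff = √(0.01306² + 0.03204²) = 0.03460.
Using z* = 2.326 for 98%, ME = 2.326 × 0.03460 = 0.08048.
p̂₁ − p̂₂ = 0.3926; interval 0.3926 ± 0.08048 gives (0.312, 0.473).

(0.312, 0.473)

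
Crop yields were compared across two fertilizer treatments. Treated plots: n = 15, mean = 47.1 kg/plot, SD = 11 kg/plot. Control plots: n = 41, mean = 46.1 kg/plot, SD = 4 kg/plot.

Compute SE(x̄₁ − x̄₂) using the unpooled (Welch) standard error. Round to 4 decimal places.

2.9081

Per-group SEs: s₁/√n₁ = 11/√15 = 2.8402, s₂/√n₂ = 4/√41 = 0.6247.
Unpooled SE of the difference: √(8.06673604 + 0.39025009) = 2.9081.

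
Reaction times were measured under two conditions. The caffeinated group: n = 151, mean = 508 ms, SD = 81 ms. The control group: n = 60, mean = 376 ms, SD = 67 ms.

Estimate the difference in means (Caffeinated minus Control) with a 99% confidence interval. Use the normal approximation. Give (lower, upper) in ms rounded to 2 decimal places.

(103.99, 160.01)

SE₁ = s₁/√n₁ = 81/√151 = 6.5917; SE₂ = 67/√60 = 8.6497.
Independent samples, unequal variances: SE_diff = √(SE₁² + SE₂²) = √(43.45050889 + 74.81731009) = 10.8751.
z* = 2.576, so margin of error = 2.576 × 10.8751 = 28.0143.
Difference in means = 508 − 376 = 132.0000.
132.0000 ± 28.0143 → (103.99, 160.01).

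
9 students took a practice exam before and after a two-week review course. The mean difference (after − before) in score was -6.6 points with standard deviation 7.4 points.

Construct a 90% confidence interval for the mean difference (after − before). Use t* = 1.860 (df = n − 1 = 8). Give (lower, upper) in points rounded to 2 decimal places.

Paired design: SE = s_d/√n = 7.4/√9 = 2.4667.
t* = 1.860; margin of error = 1.860 × 2.4667 = 4.5881.
-6.6 ± 4.5881 → (-11.19, -2.01).

(-11.19, -2.01)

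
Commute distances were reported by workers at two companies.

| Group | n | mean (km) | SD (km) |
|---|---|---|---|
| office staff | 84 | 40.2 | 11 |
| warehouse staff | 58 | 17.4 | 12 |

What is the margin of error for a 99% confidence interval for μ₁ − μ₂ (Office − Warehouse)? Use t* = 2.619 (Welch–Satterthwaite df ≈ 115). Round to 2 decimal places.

Per-group SEs: s₁/√n₁ = 11/√84 = 1.2002, s₂/√n₂ = 12/√58 = 1.5757.
Unpooled SE of the difference: √(1.44048004 + 2.48283049) = 1.9807.
Margin of error = t* · SE = 2.619 × 1.9807 = 5.1875.

5.19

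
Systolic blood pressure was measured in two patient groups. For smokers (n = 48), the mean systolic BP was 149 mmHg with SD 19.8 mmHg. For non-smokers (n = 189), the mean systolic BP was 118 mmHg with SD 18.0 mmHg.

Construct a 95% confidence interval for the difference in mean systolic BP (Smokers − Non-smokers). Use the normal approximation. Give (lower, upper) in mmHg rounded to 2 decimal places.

(24.84, 37.16)

Standard errors of each mean: 19.8/√48 = 2.8579 and 18.0/√189 = 1.3093.
SE(x̄₁ − x̄₂) = √(2.8579² + 1.3093²) = 3.1435 for independent samples with unequal variances.
With z* = 1.960, the margin is 1.960 × 3.1435 = 6.1613.
x̄₁ − x̄₂ = 149 − 118 = 31.0000; the interval is 31.0000 ± 6.1613 = (24.84, 37.16).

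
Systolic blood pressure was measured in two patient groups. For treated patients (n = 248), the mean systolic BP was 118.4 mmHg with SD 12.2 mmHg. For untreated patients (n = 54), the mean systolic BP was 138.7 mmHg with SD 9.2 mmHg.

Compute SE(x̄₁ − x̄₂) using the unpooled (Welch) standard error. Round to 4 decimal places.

1.4723

Standard errors of each mean: 12.2/√248 = 0.7747 and 9.2/√54 = 1.2520.
SE(x̄₁ − x̄₂) = √(0.7747² + 1.2520²) = 1.4723 for independent samples with unequal variances.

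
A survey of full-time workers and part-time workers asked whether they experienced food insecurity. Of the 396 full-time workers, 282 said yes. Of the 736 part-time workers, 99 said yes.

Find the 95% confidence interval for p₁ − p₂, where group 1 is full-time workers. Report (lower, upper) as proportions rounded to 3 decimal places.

Sample proportions: 282/396 = 0.7121, 99/736 = 0.1345.
Each SE is √(p̂(1−p̂)/n): √(0.7121·0.2879/396) = 0.02275 and √(0.1345·0.8655/736) = 0.01258.
SE(p̂₁ − p̂₂) = √(SE₁² + SE₂²) = √(0.0005175625 + 0.0001582564) = 0.02600, since the two samples are independent.
At 95% confidence z* = 1.960; margin = 1.960 × 0.02600 = 0.05096.
The difference is 0.7121 − 0.1345 = 0.5776, so the interval is 0.5776 ± 0.05096 = (0.527, 0.629).

(0.527, 0.629)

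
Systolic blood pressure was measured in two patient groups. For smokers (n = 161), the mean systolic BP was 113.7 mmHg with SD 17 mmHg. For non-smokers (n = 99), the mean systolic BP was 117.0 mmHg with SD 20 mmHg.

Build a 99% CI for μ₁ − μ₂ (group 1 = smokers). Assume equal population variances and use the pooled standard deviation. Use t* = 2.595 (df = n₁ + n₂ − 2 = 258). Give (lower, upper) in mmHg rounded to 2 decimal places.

(-9.33, 2.73)

s_p = √[((n₁−1)s₁² + (n₂−1)s₂²)/(n₁+n₂−2)] = √[(160·17² + 98·20²)/258] = 18.1979.
SE = 18.1979·√(1/161 + 1/99) = 2.3242.
With t* = 2.595, margin = 2.595 × 2.3242 = 6.0313.
x̄₁ − x̄₂ = 113.7 − 117.0 = -3.3000; interval -3.3000 ± 6.0313 = (-9.33, 2.73).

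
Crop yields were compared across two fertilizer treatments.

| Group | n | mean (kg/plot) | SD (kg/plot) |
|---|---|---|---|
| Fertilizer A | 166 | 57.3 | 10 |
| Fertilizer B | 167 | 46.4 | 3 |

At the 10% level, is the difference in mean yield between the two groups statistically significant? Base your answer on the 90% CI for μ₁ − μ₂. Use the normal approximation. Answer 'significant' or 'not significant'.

significant

Per-group SEs: s₁/√n₁ = 10/√166 = 0.7762, s₂/√n₂ = 3/√167 = 0.2321.
Unpooled SE of the difference: √(0.60248644 + 0.05387041) = 0.8102.
Margin of error = z* · SE = 1.645 × 0.8102 = 1.3328.
x̄₁ − x̄₂ = 57.3 − 46.4 = 10.9000.
CI: 10.9000 ± 1.3328 = (9.5672, 12.2328).
The interval (9.5672, 12.2328) does not contain 0, so the difference is significant.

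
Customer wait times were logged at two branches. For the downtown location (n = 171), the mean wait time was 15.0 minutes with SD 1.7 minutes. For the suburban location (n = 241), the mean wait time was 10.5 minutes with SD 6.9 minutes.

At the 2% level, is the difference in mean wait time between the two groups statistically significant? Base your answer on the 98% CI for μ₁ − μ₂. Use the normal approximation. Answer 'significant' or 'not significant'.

Per-group SEs: s₁/√n₁ = 1.7/√171 = 0.1300, s₂/√n₂ = 6.9/√241 = 0.4445.
Unpooled SE of the difference: √(0.0169 + 0.19758025) = 0.4631.
Margin of error = z* · SE = 2.326 × 0.4631 = 1.0772.
x̄₁ − x̄₂ = 15.0 − 10.5 = 4.5000.
CI: 4.5000 ± 1.0772 = (3.4228, 5.5772).
The interval (3.4228, 5.5772) does not contain 0, so the difference is significant.

significant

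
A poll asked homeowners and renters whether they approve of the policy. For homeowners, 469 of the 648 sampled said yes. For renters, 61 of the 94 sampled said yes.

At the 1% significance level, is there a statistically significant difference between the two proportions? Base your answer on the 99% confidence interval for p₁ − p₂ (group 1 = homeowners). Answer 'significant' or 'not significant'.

First, p̂₁ = 469/648 = 0.7238; p̂₂ = 61/94 = 0.6489.
The two standard errors are √(0.7238×0.2762/648) = 0.01756 and √(0.6489×0.3511/94) = 0.04923.
Because the samples are independent, SE_diff = √(0.01756² + 0.04923²) = 0.05227.
Using z* = 2.576 for 99%, ME = 2.576 × 0.05227 = 0.13465.
p̂₁ − p̂₂ = 0.0749; interval 0.0749 ± 0.13465 gives (-0.05975, 0.20955).
The interval (-0.05975, 0.20955) contains 0, so the difference is not significant.

not significant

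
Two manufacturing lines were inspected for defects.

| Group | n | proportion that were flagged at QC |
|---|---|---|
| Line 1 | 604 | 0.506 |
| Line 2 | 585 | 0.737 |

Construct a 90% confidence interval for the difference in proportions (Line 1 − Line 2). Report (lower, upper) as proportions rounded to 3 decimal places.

(-0.276, -0.186)

Each SE is √(p̂(1−p̂)/n): √(0.5060·0.4940/604) = 0.02034 and √(0.7370·0.2630/585) = 0.01820.
SE(p̂₁ − p̂₂) = √(SE₁² + SE₂²) = √(0.0004137156 + 0.00033124) = 0.02729, since the two samples are independent.
At 90% confidence z* = 1.645; margin = 1.645 × 0.02729 = 0.04489.
The difference is 0.5060 − 0.7370 = -0.2310, so the interval is -0.2310 ± 0.04489 = (-0.276, -0.186).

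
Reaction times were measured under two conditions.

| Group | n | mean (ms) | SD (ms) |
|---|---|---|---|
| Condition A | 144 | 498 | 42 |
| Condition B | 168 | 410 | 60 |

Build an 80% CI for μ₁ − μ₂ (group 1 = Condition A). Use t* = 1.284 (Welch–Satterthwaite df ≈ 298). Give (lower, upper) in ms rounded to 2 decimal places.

(80.55, 95.45)

SE₁ = s₁/√n₁ = 42/√144 = 3.5000; SE₂ = 60/√168 = 4.6291.
Independent samples, unequal variances: SE_diff = √(SE₁² + SE₂²) = √(12.25 + 21.42856681) = 5.8033.
t* = 1.284, so margin of error = 1.284 × 5.8033 = 7.4514.
Difference in means = 498 − 410 = 88.0000.
88.0000 ± 7.4514 → (80.55, 95.45).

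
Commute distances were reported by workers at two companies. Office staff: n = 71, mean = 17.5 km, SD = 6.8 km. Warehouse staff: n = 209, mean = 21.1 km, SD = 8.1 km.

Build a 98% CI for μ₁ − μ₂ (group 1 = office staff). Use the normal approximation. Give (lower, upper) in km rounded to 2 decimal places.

(-5.89, -1.31)

Per-group SEs: s₁/√n₁ = 6.8/√71 = 0.8070, s₂/√n₂ = 8.1/√209 = 0.5603.
Unpooled SE of the difference: √(0.651249 + 0.31393609) = 0.9824.
Margin of error = z* · SE = 2.326 × 0.9824 = 2.2851.
x̄₁ − x̄₂ = 17.5 − 21.1 = -3.6000.
CI: -3.6000 ± 2.2851 = (-5.89, -1.31).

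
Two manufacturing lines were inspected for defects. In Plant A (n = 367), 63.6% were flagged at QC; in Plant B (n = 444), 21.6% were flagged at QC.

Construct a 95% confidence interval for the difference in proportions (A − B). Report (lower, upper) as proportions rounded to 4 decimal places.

(0.3576, 0.4824)

The two standard errors are √(0.6360×0.3640/367) = 0.02512 and √(0.2160×0.7840/444) = 0.01953.
Because the samples are independent, SE_diff = √(0.02512² + 0.01953²) = 0.03182.
Using z* = 1.960 for 95%, ME = 1.960 × 0.03182 = 0.06237.
p̂₁ − p̂₂ = 0.4200; interval 0.4200 ± 0.06237 gives (0.3576, 0.4824).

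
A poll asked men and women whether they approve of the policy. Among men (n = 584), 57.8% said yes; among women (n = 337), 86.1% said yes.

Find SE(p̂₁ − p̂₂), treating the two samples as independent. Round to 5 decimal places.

Each SE is √(p̂(1−p̂)/n): √(0.5780·0.4220/584) = 0.02044 and √(0.8610·0.1390/337) = 0.01884.
SE(p̂₁ − p̂₂) = √(SE₁² + SE₂²) = √(0.0004177936 + 0.0003549456) = 0.02780, since the two samples are independent.

0.02780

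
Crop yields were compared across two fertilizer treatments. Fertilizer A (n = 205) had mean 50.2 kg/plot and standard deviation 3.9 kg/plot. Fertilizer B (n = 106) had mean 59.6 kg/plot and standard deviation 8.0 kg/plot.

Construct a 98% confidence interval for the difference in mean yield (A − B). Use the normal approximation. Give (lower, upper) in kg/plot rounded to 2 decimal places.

(-11.32, -7.48)

SE₁ = s₁/√n₁ = 3.9/√205 = 0.2724; SE₂ = 8.0/√106 = 0.7770.
Independent samples, unequal variances: SE_diff = √(SE₁² + SE₂²) = √(0.07420176 + 0.603729) = 0.8234.
z* = 2.326, so margin of error = 2.326 × 0.8234 = 1.9152.
Difference in means = 50.2 − 59.6 = -9.4000.
-9.4000 ± 1.9152 → (-11.32, -7.48).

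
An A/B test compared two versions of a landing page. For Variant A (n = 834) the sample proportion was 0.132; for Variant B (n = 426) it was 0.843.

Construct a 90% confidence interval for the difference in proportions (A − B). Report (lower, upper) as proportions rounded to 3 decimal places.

(-0.746, -0.676)

Each SE is √(p̂(1−p̂)/n): √(0.1320·0.8680/834) = 0.01172 and √(0.8430·0.1570/426) = 0.01763.
SE(p̂₁ − p̂₂) = √(SE₁² + SE₂²) = √(0.0001373584 + 0.0003108169) = 0.02117, since the two samples are independent.
At 90% confidence z* = 1.645; margin = 1.645 × 0.02117 = 0.03482.
The difference is 0.1320 − 0.8430 = -0.7110, so the interval is -0.7110 ± 0.03482 = (-0.746, -0.676).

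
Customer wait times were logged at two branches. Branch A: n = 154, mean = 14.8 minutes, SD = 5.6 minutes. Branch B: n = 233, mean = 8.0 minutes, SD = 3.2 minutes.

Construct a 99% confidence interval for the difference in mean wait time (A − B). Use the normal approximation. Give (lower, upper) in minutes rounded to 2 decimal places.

Standard errors of each mean: 5.6/√154 = 0.4513 and 3.2/√233 = 0.2096.
SE(x̄₁ − x̄₂) = √(0.4513² + 0.2096²) = 0.4976 for independent samples with unequal variances.
With z* = 2.576, the margin is 2.576 × 0.4976 = 1.2818.
x̄₁ − x̄₂ = 14.8 − 8.0 = 6.8000; the interval is 6.8000 ± 1.2818 = (5.52, 8.08).

(5.52, 8.08)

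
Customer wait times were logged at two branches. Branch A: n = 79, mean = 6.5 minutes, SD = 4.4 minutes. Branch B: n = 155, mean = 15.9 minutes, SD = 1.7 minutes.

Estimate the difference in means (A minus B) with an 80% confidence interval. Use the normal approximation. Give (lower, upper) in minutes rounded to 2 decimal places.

Per-group SEs: s₁/√n₁ = 4.4/√79 = 0.4950, s₂/√n₂ = 1.7/√155 = 0.1365.
Unpooled SE of the difference: √(0.245025 + 0.01863225) = 0.5135.
Margin of error = z* · SE = 1.282 × 0.5135 = 0.6583.
x̄₁ − x̄₂ = 6.5 − 15.9 = -9.4000.
CI: -9.4000 ± 0.6583 = (-10.06, -8.74).

(-10.06, -8.74)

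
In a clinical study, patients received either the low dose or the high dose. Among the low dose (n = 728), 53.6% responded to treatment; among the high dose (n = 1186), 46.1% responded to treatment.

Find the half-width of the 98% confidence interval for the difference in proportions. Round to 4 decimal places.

Each SE is √(p̂(1−p̂)/n): √(0.5360·0.4640/728) = 0.01848 and √(0.4610·0.5390/1186) = 0.01447.
SE(p̂₁ − p̂₂) = √(SE₁² + SE₂²) = √(0.0003415104 + 0.0002093809) = 0.02347, since the two samples are independent.
At 98% confidence z* = 2.326; margin = 2.326 × 0.02347 = 0.05459.

0.0546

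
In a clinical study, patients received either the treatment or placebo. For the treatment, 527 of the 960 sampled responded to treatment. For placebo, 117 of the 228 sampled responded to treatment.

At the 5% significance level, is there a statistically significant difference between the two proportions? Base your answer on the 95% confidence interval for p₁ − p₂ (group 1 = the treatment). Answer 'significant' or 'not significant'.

p̂₁ = 527/960 = 0.5490 and p̂₂ = 117/228 = 0.5132.
SE₁ = √(p̂₁(1−p̂₁)/n₁) = √(0.5490·0.4510/960) = 0.01606; SE₂ = √(0.5132·0.4868/228) = 0.03310.
Independent samples: SE of the difference = √(SE₁² + SE₂²) = √(0.0002579236 + 0.00109561) = 0.03679.
z* for 95% confidence is 1.960, so the margin of error is 1.960 × 0.03679 = 0.07211.
Point estimate p̂₁ − p̂₂ = 0.5490 − 0.5132 = 0.0358.
0.0358 ± 0.07211 → (-0.03631, 0.10791).
The interval (-0.03631, 0.10791) contains 0, so the difference is not significant.

not significant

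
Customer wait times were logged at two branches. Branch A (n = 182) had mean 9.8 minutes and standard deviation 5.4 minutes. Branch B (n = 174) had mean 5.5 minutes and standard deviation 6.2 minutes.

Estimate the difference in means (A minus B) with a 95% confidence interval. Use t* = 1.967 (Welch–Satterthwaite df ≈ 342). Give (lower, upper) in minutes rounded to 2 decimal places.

(3.09, 5.51)

Standard errors of each mean: 5.4/√182 = 0.4003 and 6.2/√174 = 0.4700.
SE(x̄₁ − x̄₂) = √(0.4003² + 0.4700²) = 0.6174 for independent samples with unequal variances.
With t* = 1.967, the margin is 1.967 × 0.6174 = 1.2144.
x̄₁ − x̄₂ = 9.8 − 5.5 = 4.3000; the interval is 4.3000 ± 1.2144 = (3.09, 5.51).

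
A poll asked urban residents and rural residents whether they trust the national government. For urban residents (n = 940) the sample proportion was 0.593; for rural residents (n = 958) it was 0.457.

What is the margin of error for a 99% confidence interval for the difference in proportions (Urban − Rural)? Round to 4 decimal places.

0.0585

Each SE is √(p̂(1−p̂)/n): √(0.5930·0.4070/940) = 0.01602 and √(0.4570·0.5430/958) = 0.01609.
SE(p̂₁ − p̂₂) = √(SE₁² + SE₂²) = √(0.0002566404 + 0.0002588881) = 0.02271, since the two samples are independent.
At 99% confidence z* = 2.576; margin = 2.576 × 0.02271 = 0.05850.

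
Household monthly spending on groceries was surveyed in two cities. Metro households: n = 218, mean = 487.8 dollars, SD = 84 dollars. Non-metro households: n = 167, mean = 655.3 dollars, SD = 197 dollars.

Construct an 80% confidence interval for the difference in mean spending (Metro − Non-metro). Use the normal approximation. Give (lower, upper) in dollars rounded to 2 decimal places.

(-188.36, -146.64)

Standard errors of each mean: 84/√218 = 5.6892 and 197/√167 = 15.2443.
SE(x̄₁ − x̄₂) = √(5.6892² + 15.2443²) = 16.2713 for independent samples with unequal variances.
With z* = 1.282, the margin is 1.282 × 16.2713 = 20.8598.
x̄₁ − x̄₂ = 487.8 − 655.3 = -167.5000; the interval is -167.5000 ± 20.8598 = (-188.36, -146.64).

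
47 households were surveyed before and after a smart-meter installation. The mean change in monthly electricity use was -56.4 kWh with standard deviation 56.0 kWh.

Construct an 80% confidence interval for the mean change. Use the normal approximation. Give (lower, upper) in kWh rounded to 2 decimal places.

Paired design: SE = s_d/√n = 56.0/√47 = 8.1684.
z* = 1.282; margin of error = 1.282 × 8.1684 = 10.4719.
-56.4 ± 10.4719 → (-66.87, -45.93).

(-66.87, -45.93)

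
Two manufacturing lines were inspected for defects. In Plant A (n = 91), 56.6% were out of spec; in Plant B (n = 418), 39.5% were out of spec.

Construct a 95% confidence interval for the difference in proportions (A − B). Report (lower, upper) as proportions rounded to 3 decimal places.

(0.059, 0.283)

SE₁ = √(p̂₁(1−p̂₁)/n₁) = √(0.5660·0.4340/91) = 0.05196; SE₂ = √(0.3950·0.6050/418) = 0.02391.
Independent samples: SE of the difference = √(SE₁² + SE₂²) = √(0.0026998416 + 0.0005716881) = 0.05720.
z* for 95% confidence is 1.960, so the margin of error is 1.960 × 0.05720 = 0.11211.
Point estimate p̂₁ − p̂₂ = 0.5660 − 0.3950 = 0.1710.
0.1710 ± 0.11211 → (0.059, 0.283).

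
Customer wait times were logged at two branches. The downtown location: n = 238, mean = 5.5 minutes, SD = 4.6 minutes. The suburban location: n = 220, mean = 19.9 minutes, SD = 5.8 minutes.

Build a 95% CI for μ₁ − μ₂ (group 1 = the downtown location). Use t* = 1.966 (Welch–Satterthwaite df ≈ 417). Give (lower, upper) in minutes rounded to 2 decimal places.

(-15.37, -13.43)

Per-group SEs: s₁/√n₁ = 4.6/√238 = 0.2982, s₂/√n₂ = 5.8/√220 = 0.3910.
Unpooled SE of the difference: √(0.08892324 + 0.152881) = 0.4917.
Margin of error = t* · SE = 1.966 × 0.4917 = 0.9667.
x̄₁ − x̄₂ = 5.5 − 19.9 = -14.4000.
CI: -14.4000 ± 0.9667 = (-15.37, -13.43).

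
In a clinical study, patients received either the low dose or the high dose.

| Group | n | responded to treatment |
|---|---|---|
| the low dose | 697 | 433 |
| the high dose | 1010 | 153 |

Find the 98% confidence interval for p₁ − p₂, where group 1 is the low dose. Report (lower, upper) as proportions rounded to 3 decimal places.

First, p̂₁ = 433/697 = 0.6212; p̂₂ = 153/1010 = 0.1515.
The two standard errors are √(0.6212×0.3788/697) = 0.01837 and √(0.1515×0.8485/1010) = 0.01128.
Because the samples are independent, SE_diff = √(0.01837² + 0.01128²) = 0.02156.
Using z* = 2.326 for 98%, ME = 2.326 × 0.02156 = 0.05015.
p̂₁ − p̂₂ = 0.4697; interval 0.4697 ± 0.05015 gives (0.420, 0.520).

(0.420, 0.520)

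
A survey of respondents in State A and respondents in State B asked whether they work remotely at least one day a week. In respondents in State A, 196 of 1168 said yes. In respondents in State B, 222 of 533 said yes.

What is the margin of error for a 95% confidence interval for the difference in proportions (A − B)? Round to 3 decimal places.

0.047

Sample proportions: 196/1168 = 0.1678, 222/533 = 0.4165.
Each SE is √(p̂(1−p̂)/n): √(0.1678·0.8322/1168) = 0.01093 and √(0.4165·0.5835/533) = 0.02135.
SE(p̂₁ − p̂₂) = √(SE₁² + SE₂²) = √(0.0001194649 + 0.0004558225) = 0.02399, since the two samples are independent.
At 95% confidence z* = 1.960; margin = 1.960 × 0.02399 = 0.04702.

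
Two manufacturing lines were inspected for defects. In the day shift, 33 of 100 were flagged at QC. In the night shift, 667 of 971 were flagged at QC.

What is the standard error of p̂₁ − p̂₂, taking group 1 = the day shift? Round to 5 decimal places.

First, p̂₁ = 33/100 = 0.3300; p̂₂ = 667/971 = 0.6869.
The two standard errors are √(0.3300×0.6700/100) = 0.04702 and √(0.6869×0.3131/971) = 0.01488.
Because the samples are independent, SE_diff = √(0.04702² + 0.01488²) = 0.04932.

0.04932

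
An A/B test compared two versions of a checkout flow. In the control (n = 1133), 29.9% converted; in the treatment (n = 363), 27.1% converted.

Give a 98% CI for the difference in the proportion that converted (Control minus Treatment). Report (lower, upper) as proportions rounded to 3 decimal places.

The two standard errors are √(0.2990×0.7010/1133) = 0.01360 and √(0.2710×0.7290/363) = 0.02333.
Because the samples are independent, SE_diff = √(0.01360² + 0.02333²) = 0.02700.
Using z* = 2.326 for 98%, ME = 2.326 × 0.02700 = 0.06280.
p̂₁ − p̂₂ = 0.0280; interval 0.0280 ± 0.06280 gives (-0.035, 0.091).

(-0.035, 0.091)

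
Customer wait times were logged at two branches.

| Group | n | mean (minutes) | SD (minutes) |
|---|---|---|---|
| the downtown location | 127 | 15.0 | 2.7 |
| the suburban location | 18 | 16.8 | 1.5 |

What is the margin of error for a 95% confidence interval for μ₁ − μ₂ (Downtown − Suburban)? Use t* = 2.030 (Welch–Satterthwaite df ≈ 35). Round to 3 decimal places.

SE₁ = s₁/√n₁ = 2.7/√127 = 0.2396; SE₂ = 1.5/√18 = 0.3536.
Independent samples, unequal variances: SE_diff = √(SE₁² + SE₂²) = √(0.05740816 + 0.12503296) = 0.4271.
t* = 2.030, so margin of error = 2.030 × 0.4271 = 0.8670.

0.867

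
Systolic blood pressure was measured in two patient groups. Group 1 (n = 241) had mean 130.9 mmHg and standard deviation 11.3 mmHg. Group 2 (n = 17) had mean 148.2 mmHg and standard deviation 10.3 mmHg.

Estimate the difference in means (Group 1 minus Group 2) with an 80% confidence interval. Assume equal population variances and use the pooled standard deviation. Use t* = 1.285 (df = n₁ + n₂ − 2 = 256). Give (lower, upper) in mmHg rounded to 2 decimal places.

Pooled variance s_p² = [240·11.3² + 16·10.3²] / (241+17−2) = 126.3400, so s_p = 11.2401.
SE_diff = s_p·√(1/n₁ + 1/n₂) = 11.2401·√(1/241 + 1/17) = 2.8206.
t* = 1.285; margin = 1.285 × 2.8206 = 3.6245.
Difference = 130.9 − 148.2 = -17.3000.
-17.3000 ± 3.6245 → (-20.92, -13.68).

(-20.92, -13.68)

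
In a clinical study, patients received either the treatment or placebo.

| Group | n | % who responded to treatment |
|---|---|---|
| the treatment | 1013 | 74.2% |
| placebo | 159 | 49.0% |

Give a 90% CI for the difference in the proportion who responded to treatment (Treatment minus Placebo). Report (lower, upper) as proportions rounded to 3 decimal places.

The two standard errors are √(0.7420×0.2580/1013) = 0.01375 and √(0.4900×0.5100/159) = 0.03964.
Because the samples are independent, SE_diff = √(0.01375² + 0.03964²) = 0.04196.
Using z* = 1.645 for 90%, ME = 1.645 × 0.04196 = 0.06902.
p̂₁ − p̂₂ = 0.2520; interval 0.2520 ± 0.06902 gives (0.183, 0.321).

(0.183, 0.321)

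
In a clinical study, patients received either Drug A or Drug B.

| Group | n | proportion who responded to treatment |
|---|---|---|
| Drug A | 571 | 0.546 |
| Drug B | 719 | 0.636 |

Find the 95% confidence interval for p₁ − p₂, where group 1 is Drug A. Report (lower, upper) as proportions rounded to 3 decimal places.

(-0.144, -0.036)

The two standard errors are √(0.5460×0.4540/571) = 0.02084 and √(0.6360×0.3640/719) = 0.01794.
Because the samples are independent, SE_diff = √(0.02084² + 0.01794²) = 0.02750.
Using z* = 1.960 for 95%, ME = 1.960 × 0.02750 = 0.05390.
p̂₁ − p̂₂ = -0.0900; interval -0.0900 ± 0.05390 gives (-0.144, -0.036).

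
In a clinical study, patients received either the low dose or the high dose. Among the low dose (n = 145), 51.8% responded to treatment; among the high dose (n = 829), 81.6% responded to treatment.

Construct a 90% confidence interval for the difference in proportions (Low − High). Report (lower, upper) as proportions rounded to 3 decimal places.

The two standard errors are √(0.5180×0.4820/145) = 0.04150 and √(0.8160×0.1840/829) = 0.01346.
Because the samples are independent, SE_diff = √(0.04150² + 0.01346²) = 0.04363.
Using z* = 1.645 for 90%, ME = 1.645 × 0.04363 = 0.07177.
p̂₁ − p̂₂ = -0.2980; interval -0.2980 ± 0.07177 gives (-0.370, -0.226).

(-0.370, -0.226)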